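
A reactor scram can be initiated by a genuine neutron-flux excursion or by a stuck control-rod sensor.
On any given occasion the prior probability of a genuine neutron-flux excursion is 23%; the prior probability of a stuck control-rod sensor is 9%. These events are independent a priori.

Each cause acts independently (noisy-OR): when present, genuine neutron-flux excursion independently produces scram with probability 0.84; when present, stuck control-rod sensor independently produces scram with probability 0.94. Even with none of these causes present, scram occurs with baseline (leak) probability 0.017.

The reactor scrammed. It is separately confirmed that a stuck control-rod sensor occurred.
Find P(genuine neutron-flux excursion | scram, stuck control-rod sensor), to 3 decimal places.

P(genuine neutron-flux excursion | scram, stuck control-rod sensor) ≈ 0.239

Under noisy-OR, P(scram | causes) = 1 − (1−0.017)·∏(1−qᵢ) over the active causes.
Weight on genuine neutron-flux excursion=true, given the evidence: 0.990563*0.23 = 0.227829
The normalizing constant is 0.94102*0.77 + 0.990563*0.23 = 0.952414
P(genuine neutron-flux excursion | scram, stuck control-rod sensor) = 0.227829/0.952414 ≈ 0.239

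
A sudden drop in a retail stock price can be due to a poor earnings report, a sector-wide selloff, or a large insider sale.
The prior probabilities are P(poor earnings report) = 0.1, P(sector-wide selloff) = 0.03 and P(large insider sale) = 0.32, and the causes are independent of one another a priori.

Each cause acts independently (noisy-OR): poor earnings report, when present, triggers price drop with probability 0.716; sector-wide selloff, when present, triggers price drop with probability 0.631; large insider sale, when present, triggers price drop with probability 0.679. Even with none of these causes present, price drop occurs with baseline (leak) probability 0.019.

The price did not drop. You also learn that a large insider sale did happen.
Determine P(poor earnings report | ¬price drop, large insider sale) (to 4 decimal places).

Under noisy-OR, P(price drop | causes) = 1 − (1−0.019)·∏(1−qᵢ) over the active causes.
P(¬price drop | large insider sale) = 0.314901*0.9*0.97 + 0.116198*0.9*0.03 + 0.089432*0.1*0.97 + 0.033*0.1*0.03 = 0.274909 + 0.003137 + 0.008675 + 0.000099 = 0.286820
Restricting to configurations with poor earnings report present: 0.008675 + 0.000099 = 0.008774.
Hence the posterior is 0.008774/0.286820 ≈ 0.0306.

P(poor earnings report | ¬price drop, large insider sale) ≈ 0.0306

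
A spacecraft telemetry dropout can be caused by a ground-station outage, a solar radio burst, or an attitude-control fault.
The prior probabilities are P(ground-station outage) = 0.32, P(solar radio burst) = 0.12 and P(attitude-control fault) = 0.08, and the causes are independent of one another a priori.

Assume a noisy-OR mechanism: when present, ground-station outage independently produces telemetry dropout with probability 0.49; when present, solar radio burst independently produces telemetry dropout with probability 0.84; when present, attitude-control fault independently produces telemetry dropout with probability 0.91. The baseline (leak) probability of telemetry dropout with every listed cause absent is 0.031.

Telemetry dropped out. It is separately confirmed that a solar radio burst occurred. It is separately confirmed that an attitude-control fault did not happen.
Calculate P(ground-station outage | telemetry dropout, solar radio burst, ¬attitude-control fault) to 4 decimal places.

Under noisy-OR, P(telemetry dropout | causes) = 1 − (1−0.031)·∏(1−qᵢ) over the active causes.
Enumerate both values of ground-station outage and weight by the priors:
  P(telemetry dropout | solar radio burst, ¬attitude-control fault) = 0.84496*0.68 + 0.92093*0.32
        = 0.574573 + 0.294698 = 0.869271
The terms with ground-station outage present sum to 0.294698, so
  P(ground-station outage | telemetry dropout, solar radio burst, ¬attitude-control fault) = 0.294698 / 0.869271 ≈ 0.3390

P(ground-station outage | telemetry dropout, solar radio burst, ¬attitude-control fault) ≈ 0.3390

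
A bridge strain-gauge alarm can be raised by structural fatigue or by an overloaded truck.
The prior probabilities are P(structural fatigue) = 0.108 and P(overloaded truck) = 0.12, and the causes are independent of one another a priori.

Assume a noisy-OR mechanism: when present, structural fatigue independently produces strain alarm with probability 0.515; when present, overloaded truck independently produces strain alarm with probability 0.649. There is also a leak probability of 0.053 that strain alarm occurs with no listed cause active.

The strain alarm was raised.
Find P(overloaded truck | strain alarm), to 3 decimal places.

P(overloaded truck | strain alarm) ≈ 0.470

Under noisy-OR, P(strain alarm | causes) = 1 − (1−0.053)·∏(1−qᵢ) over the active causes.
P(strain alarm) = 0.053·0.892·0.88 + 0.667603·0.892·0.12 + 0.540705·0.108·0.88 + 0.838787·0.108·0.12 = 0.041603 + 0.071460 + 0.051389 + 0.010871 = 0.175323
Restricting to configurations with overloaded truck present: 0.071460 + 0.010871 = 0.082331.
So P(overloaded truck | strain alarm) = 0.082331/0.175323 ≈ 0.470.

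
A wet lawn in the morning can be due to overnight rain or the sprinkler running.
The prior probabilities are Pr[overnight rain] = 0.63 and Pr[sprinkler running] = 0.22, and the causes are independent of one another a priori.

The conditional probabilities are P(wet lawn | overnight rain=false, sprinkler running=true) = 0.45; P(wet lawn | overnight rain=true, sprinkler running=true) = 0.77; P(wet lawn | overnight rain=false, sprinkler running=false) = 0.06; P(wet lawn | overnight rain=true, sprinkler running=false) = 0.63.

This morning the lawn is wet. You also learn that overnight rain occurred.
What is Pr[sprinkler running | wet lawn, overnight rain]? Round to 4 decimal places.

Pr[sprinkler running | wet lawn, overnight rain] ≈ 0.2564

P(wet lawn | overnight rain) = 0.63·0.78 + 0.77·0.22 = 0.491400 + 0.169400 = 0.660800
Of this, 0.169400 comes from 0.77·0.22 (the sprinkler running=true cases).
Hence the posterior is 0.169400/0.660800 ≈ 0.2564.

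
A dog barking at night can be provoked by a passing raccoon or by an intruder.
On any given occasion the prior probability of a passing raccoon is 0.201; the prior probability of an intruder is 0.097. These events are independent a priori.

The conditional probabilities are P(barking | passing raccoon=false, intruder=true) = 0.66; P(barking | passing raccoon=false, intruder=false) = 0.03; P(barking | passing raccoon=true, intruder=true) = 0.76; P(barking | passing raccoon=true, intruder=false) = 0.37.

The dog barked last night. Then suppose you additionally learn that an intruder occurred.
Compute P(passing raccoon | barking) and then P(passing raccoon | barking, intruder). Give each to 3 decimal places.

P(passing raccoon | barking) ≈ 0.530; P(passing raccoon | barking, intruder) ≈ 0.225

By total probability over the 4 (passing raccoon, intruder) configurations:
  P(barking) = 0.03*0.799*0.903 + 0.66*0.799*0.097 + 0.37*0.201*0.903 + 0.76*0.201*0.097
        = 0.021645 + 0.051152 + 0.067156 + 0.014818 = 0.154771
The terms with passing raccoon present sum to 0.081974, so
  P(passing raccoon | barking) = 0.081974 / 0.154771 ≈ 0.530

Now condition on the additional information:
Enumerate both values of passing raccoon and weight by the priors:
  P(barking | intruder) = 0.66×0.799 + 0.76×0.201
        = 0.527340 + 0.152760 = 0.680100
The terms with passing raccoon present sum to 0.152760, so
  P(passing raccoon | barking, intruder) = 0.152760 / 0.680100 ≈ 0.225
The drop from 0.530 to 0.225 is the explaining-away (discounting) effect.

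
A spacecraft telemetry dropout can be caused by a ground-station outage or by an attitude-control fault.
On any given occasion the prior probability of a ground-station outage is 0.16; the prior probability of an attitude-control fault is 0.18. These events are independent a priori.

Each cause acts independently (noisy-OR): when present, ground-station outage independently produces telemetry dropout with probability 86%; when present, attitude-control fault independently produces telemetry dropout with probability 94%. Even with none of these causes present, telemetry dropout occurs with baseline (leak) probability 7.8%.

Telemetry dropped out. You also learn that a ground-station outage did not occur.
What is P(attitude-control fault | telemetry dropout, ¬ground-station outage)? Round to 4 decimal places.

P(attitude-control fault | telemetry dropout, ¬ground-station outage) ≈ 0.7267

Under noisy-OR, P(telemetry dropout | causes) = 1 − (1−0.078)·∏(1−qᵢ) over the active causes.
By total probability over both values of attitude-control fault:
  P(telemetry dropout | ¬ground-station outage) = 0.078*0.82 + 0.94468*0.18
        = 0.063960 + 0.170042 = 0.234002
The terms with attitude-control fault present sum to 0.170042, so
  P(attitude-control fault | telemetry dropout, ¬ground-station outage) = 0.170042 / 0.234002 ≈ 0.7267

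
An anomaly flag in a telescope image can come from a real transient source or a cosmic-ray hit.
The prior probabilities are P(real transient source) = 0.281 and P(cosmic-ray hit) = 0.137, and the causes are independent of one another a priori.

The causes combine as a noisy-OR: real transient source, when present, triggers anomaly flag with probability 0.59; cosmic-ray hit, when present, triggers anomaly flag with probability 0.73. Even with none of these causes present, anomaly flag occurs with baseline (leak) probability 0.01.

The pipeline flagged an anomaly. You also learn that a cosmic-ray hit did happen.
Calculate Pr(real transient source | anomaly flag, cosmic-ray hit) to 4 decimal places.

Under noisy-OR, P(anomaly flag | causes) = 1 − (1−0.01)·∏(1−qᵢ) over the active causes.
For the numerator, keep only real transient source=true terms: 0.890407·0.281 = 0.250204
The normalizing constant is 0.7327·0.719 + 0.890407·0.281 = 0.777015
P(real transient source | anomaly flag, cosmic-ray hit) = 0.250204/0.777015 ≈ 0.3220

Pr(real transient source | anomaly flag, cosmic-ray hit) ≈ 0.3220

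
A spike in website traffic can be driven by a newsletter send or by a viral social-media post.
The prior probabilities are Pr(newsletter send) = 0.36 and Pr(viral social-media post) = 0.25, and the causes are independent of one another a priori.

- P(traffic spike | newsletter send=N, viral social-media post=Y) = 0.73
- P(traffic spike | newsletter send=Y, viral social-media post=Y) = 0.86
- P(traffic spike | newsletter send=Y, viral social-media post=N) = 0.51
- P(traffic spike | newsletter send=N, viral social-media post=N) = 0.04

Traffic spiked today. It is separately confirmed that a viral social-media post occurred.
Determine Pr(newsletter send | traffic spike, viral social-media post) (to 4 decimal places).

Pr(newsletter send | traffic spike, viral social-media post) ≈ 0.3986

Numerator (weight on configurations with newsletter send): 0.86*0.36 = 0.309600
Denominator P(traffic spike | viral social-media post): 0.73*0.64 + 0.86*0.36 = 0.776800
P(newsletter send | traffic spike, viral social-media post) = 0.309600/0.776800 ≈ 0.3986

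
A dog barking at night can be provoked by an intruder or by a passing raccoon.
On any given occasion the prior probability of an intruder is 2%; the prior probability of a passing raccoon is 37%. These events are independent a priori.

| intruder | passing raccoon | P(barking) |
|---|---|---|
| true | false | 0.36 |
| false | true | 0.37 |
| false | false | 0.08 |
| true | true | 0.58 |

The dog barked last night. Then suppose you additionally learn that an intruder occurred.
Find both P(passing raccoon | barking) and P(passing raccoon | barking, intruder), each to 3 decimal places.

Sum P(barking|·) weighted by the priors over the 4 (intruder, passing raccoon) configurations:
  P(barking) = 0.08*0.98*0.63 + 0.37*0.98*0.37 + 0.36*0.02*0.63 + 0.58*0.02*0.37
        = 0.049392 + 0.134162 + 0.004536 + 0.004292 = 0.192382
Configurations with passing raccoon contribute 0.138454, so
  P(passing raccoon | barking) = 0.138454 / 0.192382 ≈ 0.720

Now also conditioning on intruder=true:
Numerator (weight on configurations with passing raccoon): 0.58*0.37 = 0.214600
Denominator P(barking | intruder): 0.36*0.63 + 0.58*0.37 = 0.441400
Posterior = 0.214600 / 0.441400 ≈ 0.486
— intruder explains away the evidence for passing raccoon.

P(passing raccoon | barking) ≈ 0.720; P(passing raccoon | barking, intruder) ≈ 0.486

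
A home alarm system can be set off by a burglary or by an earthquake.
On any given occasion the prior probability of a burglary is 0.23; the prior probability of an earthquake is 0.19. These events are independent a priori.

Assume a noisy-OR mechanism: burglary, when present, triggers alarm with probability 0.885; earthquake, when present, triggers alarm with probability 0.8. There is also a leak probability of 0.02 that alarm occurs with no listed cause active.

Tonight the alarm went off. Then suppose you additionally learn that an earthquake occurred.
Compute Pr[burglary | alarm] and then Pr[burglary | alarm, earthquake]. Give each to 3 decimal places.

Under noisy-OR, P(alarm | causes) = 1 − (1−0.02)·∏(1−qᵢ) over the active causes.
P(alarm) = 0.02·0.77·0.81 + 0.804·0.77·0.19 + 0.8873·0.23·0.81 + 0.97746·0.23·0.19 = 0.012474 + 0.117625 + 0.165304 + 0.042715 = 0.338118
Restricting to configurations with burglary present: 0.165304 + 0.042715 = 0.208019.
P(burglary | alarm) = 0.208019 / 0.338118 ≈ 0.615

With the extra evidence:
By total probability over both values of burglary:
  P(alarm | earthquake) = 0.804·0.77 + 0.97746·0.23
        = 0.619080 + 0.224816 = 0.843896
Keeping only the burglary-present terms gives 0.224816, so
  P(burglary | alarm, earthquake) = 0.224816 / 0.843896 ≈ 0.266
This is intercausal reasoning (explaining away): once earthquake accounts for the alarm, burglary becomes less likely.

Pr[burglary | alarm] ≈ 0.615; Pr[burglary | alarm, earthquake] ≈ 0.266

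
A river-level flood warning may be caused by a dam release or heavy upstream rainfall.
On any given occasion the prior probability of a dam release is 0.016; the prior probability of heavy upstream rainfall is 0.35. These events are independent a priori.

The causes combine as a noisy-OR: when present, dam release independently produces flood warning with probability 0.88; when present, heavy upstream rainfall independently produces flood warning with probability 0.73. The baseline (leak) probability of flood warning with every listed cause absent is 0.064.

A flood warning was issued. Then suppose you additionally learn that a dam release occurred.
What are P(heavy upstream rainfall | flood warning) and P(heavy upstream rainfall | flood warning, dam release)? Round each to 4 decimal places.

Under noisy-OR, P(flood warning | causes) = 1 − (1−0.064)·∏(1−qᵢ) over the active causes.
P(flood warning) = 0.064×0.984×0.65 + 0.74728×0.984×0.35 + 0.88768×0.016×0.65 + 0.969674×0.016×0.35 = 0.040934 + 0.257363 + 0.009232 + 0.005430 = 0.312959
The heavy upstream rainfall-present share is 0.257363 + 0.005430 = 0.262793.
So P(heavy upstream rainfall | flood warning) = 0.262793/0.312959 ≈ 0.8397.

Now condition on the additional information:
Enumerate both values of heavy upstream rainfall and weight by the priors:
  P(flood warning | dam release) = 0.88768·0.65 + 0.969674·0.35
        = 0.576992 + 0.339386 = 0.916378
Keeping only the heavy upstream rainfall-present terms gives 0.339386, so
  P(heavy upstream rainfall | flood warning, dam release) = 0.339386 / 0.916378 ≈ 0.3704

P(heavy upstream rainfall | flood warning) ≈ 0.8397; P(heavy upstream rainfall | flood warning, dam release) ≈ 0.3704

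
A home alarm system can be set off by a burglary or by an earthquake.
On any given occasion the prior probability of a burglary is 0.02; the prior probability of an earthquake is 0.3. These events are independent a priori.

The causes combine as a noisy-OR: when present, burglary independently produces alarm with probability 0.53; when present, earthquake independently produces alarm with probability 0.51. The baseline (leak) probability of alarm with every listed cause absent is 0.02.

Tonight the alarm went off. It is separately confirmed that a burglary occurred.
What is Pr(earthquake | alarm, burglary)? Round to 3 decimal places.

Pr(earthquake | alarm, burglary) ≈ 0.381

Under noisy-OR, P(alarm | causes) = 1 − (1−0.02)·∏(1−qᵢ) over the active causes.
By total probability over both values of earthquake:
  P(alarm | burglary) = 0.5394×0.7 + 0.774306×0.3
        = 0.377580 + 0.232292 = 0.609872
The terms with earthquake present sum to 0.232292, so
  P(earthquake | alarm, burglary) = 0.232292 / 0.609872 ≈ 0.381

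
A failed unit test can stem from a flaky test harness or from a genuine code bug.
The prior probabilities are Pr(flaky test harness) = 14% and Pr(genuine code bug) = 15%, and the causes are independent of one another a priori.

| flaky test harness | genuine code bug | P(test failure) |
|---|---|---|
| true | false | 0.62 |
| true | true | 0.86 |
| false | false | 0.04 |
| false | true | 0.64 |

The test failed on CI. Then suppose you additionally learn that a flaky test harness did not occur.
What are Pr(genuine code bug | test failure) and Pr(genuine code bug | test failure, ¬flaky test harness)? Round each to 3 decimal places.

Pr(genuine code bug | test failure) ≈ 0.494; Pr(genuine code bug | test failure, ¬flaky test harness) ≈ 0.738

P(test failure) = 0.04·0.86·0.85 + 0.64·0.86·0.15 + 0.62·0.14·0.85 + 0.86·0.14·0.15 = 0.029240 + 0.082560 + 0.073780 + 0.018060 = 0.203640
The genuine code bug-present share is 0.082560 + 0.018060 = 0.100620.
P(genuine code bug | test failure) = 0.100620 / 0.203640 ≈ 0.494

With the extra evidence:
By total probability over both values of genuine code bug:
  P(test failure | ¬flaky test harness) = 0.04×0.85 + 0.64×0.15
        = 0.034000 + 0.096000 = 0.130000
Keeping only the genuine code bug-present terms gives 0.096000, so
  P(genuine code bug | test failure, ¬flaky test harness) = 0.096000 / 0.130000 ≈ 0.738
With flaky test harness excluded, genuine code bug must carry more of the explanatory weight for the test failure.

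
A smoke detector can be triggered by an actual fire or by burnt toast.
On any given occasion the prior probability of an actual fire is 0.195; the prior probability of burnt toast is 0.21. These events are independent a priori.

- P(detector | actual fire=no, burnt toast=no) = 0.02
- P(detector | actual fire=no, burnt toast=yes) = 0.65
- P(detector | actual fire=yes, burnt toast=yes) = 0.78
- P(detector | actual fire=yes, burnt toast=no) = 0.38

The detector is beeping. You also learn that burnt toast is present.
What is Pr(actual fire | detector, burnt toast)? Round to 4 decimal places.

Pr(actual fire | detector, burnt toast) ≈ 0.2252

For the numerator, keep only actual fire=true terms: 0.78*0.195 = 0.152100
Denominator P(detector | burnt toast): 0.65*0.805 + 0.78*0.195 = 0.675350
Posterior = 0.152100 / 0.675350 ≈ 0.2252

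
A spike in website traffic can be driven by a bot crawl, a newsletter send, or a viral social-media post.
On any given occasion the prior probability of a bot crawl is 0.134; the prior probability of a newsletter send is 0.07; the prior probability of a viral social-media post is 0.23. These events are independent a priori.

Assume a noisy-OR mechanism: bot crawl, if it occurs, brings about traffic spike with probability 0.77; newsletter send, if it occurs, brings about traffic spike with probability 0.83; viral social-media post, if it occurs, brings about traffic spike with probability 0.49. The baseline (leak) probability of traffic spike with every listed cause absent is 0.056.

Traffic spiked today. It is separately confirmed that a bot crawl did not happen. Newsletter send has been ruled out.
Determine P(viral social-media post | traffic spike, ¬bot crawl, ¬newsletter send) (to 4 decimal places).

Under noisy-OR, P(traffic spike | causes) = 1 − (1−0.056)·∏(1−qᵢ) over the active causes.
By total probability over both values of viral social-media post:
  P(traffic spike | ¬bot crawl, ¬newsletter send) = 0.056·0.77 + 0.51856·0.23
        = 0.043120 + 0.119269 = 0.162389
The terms with viral social-media post present sum to 0.119269, so
  P(viral social-media post | traffic spike, ¬bot crawl, ¬newsletter send) = 0.119269 / 0.162389 ≈ 0.7345

P(viral social-media post | traffic spike, ¬bot crawl, ¬newsletter send) ≈ 0.7345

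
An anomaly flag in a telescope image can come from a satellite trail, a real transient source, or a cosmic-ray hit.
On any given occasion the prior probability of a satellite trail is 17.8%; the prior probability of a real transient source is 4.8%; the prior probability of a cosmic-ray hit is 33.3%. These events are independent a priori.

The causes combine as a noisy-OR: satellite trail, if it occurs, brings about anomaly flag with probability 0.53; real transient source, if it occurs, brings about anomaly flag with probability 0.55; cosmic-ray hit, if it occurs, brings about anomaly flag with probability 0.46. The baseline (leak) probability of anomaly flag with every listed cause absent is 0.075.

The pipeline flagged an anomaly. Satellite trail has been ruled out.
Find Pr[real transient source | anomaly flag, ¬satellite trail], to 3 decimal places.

Pr[real transient source | anomaly flag, ¬satellite trail] ≈ 0.131

Under noisy-OR, P(anomaly flag | causes) = 1 − (1−0.075)·∏(1−qᵢ) over the active causes.
By total probability over the 4 (real transient source, cosmic-ray hit) configurations:
  P(anomaly flag | ¬satellite trail) = 0.075·0.952·0.667 + 0.5005·0.952·0.333 + 0.58375·0.048·0.667 + 0.775225·0.048·0.333
        = 0.047624 + 0.158667 + 0.018689 + 0.012391 = 0.237371
Configurations with real transient source contribute 0.031080, so
  P(real transient source | anomaly flag, ¬satellite trail) = 0.031080 / 0.237371 ≈ 0.131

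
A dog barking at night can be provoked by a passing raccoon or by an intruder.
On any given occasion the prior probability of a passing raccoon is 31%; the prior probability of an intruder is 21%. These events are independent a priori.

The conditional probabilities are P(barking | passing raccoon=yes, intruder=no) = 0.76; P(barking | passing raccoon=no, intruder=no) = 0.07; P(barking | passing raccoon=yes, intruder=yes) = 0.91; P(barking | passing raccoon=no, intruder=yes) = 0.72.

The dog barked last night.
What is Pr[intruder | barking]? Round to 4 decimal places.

Pr[intruder | barking] ≈ 0.4217

Enumerate the 4 (passing raccoon, intruder) configurations and weight by the priors:
  P(barking) = 0.07×0.69×0.79 + 0.72×0.69×0.21 + 0.76×0.31×0.79 + 0.91×0.31×0.21
        = 0.038157 + 0.104328 + 0.186124 + 0.059241 = 0.387850
Configurations with intruder contribute 0.163569, so
  P(intruder | barking) = 0.163569 / 0.387850 ≈ 0.4217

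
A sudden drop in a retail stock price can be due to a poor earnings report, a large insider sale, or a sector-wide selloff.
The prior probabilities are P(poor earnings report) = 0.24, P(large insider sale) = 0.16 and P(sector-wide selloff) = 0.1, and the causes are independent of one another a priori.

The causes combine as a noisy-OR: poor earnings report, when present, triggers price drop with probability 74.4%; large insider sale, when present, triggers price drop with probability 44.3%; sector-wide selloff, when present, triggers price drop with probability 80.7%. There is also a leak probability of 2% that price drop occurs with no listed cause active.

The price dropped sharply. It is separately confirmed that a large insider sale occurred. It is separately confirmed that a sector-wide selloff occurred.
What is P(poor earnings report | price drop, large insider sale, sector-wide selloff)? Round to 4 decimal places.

Under noisy-OR, P(price drop | causes) = 1 − (1−0.02)·∏(1−qᵢ) over the active causes.
P(price drop | large insider sale, sector-wide selloff) = 0.894649·0.76 + 0.97303·0.24 = 0.679933 + 0.233527 = 0.913460
The poor earnings report-present share is 0.97303·0.24 = 0.233527.
P(poor earnings report | price drop, large insider sale, sector-wide selloff) = 0.233527 / 0.913460 ≈ 0.2557

P(poor earnings report | price drop, large insider sale, sector-wide selloff) ≈ 0.2557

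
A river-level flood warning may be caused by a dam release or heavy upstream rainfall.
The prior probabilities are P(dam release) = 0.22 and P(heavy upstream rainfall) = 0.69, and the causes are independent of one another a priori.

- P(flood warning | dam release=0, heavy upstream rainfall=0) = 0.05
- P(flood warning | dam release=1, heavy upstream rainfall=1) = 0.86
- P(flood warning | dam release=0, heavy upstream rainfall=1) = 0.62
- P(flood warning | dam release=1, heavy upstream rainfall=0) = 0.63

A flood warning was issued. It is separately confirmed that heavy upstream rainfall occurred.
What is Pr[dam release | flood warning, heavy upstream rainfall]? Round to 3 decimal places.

Pr[dam release | flood warning, heavy upstream rainfall] ≈ 0.281

Enumerate both values of dam release and weight by the priors:
  P(flood warning | heavy upstream rainfall) = 0.62×0.78 + 0.86×0.22
        = 0.483600 + 0.189200 = 0.672800
Keeping only the dam release-present terms gives 0.189200, so
  P(dam release | flood warning, heavy upstream rainfall) = 0.189200 / 0.672800 ≈ 0.281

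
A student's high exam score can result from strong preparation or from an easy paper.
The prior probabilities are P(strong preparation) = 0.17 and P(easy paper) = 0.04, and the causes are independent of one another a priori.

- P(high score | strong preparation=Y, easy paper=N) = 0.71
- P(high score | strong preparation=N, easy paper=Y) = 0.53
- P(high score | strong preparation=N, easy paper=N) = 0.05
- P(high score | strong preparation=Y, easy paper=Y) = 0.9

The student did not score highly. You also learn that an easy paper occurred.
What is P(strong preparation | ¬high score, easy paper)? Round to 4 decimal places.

Numerator (weight on configurations with strong preparation): 0.1×0.17 = 0.017000
Normalizer over all consistent configurations: 0.47×0.83 + 0.1×0.17 = 0.407100
Posterior = 0.017000 / 0.407100 ≈ 0.0418

P(strong preparation | ¬high score, easy paper) ≈ 0.0418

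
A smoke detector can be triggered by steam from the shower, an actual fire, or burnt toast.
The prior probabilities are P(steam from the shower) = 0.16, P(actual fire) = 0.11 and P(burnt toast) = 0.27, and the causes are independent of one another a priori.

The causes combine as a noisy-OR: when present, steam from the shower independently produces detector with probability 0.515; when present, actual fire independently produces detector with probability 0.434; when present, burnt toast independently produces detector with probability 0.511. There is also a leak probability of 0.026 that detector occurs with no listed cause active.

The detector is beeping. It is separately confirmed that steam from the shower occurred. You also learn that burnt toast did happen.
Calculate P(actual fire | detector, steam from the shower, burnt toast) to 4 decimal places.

Under noisy-OR, P(detector | causes) = 1 − (1−0.026)·∏(1−qᵢ) over the active causes.
Numerator (weight on configurations with actual fire): 0.869255*0.11 = 0.095618
Denominator P(detector | steam from the shower, burnt toast): 0.769001*0.89 + 0.869255*0.11 = 0.780029
Posterior = 0.095618 / 0.780029 ≈ 0.1226

P(actual fire | detector, steam from the shower, burnt toast) ≈ 0.1226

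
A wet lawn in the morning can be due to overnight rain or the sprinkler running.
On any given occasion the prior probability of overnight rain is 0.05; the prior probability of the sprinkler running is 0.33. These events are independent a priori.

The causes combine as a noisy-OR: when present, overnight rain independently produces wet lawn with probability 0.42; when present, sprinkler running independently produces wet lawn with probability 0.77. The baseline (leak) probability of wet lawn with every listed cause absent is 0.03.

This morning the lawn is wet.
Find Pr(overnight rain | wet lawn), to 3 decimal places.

Pr(overnight rain | wet lawn) ≈ 0.099

Under noisy-OR, P(wet lawn | causes) = 1 − (1−0.03)·∏(1−qᵢ) over the active causes.
P(wet lawn) = 0.03×0.95×0.67 + 0.7769×0.95×0.33 + 0.4374×0.05×0.67 + 0.870602×0.05×0.33 = 0.019095 + 0.243558 + 0.014653 + 0.014365 = 0.291671
Restricting to configurations with overnight rain present: 0.014653 + 0.014365 = 0.029018.
So P(overnight rain | wet lawn) = 0.029018/0.291671 ≈ 0.099.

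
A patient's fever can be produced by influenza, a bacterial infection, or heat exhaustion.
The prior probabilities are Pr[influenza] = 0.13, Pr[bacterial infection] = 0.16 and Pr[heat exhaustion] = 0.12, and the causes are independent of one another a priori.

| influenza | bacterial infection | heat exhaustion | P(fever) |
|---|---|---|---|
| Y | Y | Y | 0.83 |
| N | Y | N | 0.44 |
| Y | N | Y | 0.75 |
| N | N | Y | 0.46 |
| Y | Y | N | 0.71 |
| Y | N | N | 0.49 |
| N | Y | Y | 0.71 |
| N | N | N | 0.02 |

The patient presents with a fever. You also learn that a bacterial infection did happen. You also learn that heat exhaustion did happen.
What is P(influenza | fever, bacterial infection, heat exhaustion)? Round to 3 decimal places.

P(fever | bacterial infection, heat exhaustion) = 0.71×0.87 + 0.83×0.13 = 0.617700 + 0.107900 = 0.725600
The influenza-present share is 0.83×0.13 = 0.107900.
So P(influenza | fever, bacterial infection, heat exhaustion) = 0.107900/0.725600 ≈ 0.149.

P(influenza | fever, bacterial infection, heat exhaustion) ≈ 0.149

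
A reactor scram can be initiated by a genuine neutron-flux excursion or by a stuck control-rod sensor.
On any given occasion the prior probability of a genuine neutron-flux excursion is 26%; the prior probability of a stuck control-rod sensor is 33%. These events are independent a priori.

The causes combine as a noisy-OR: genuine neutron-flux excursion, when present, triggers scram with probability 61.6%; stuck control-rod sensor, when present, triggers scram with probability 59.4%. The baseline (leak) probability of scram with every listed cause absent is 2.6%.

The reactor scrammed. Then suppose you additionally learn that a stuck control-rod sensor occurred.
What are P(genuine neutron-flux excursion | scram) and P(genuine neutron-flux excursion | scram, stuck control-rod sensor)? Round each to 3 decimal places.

P(genuine neutron-flux excursion | scram) ≈ 0.531; P(genuine neutron-flux excursion | scram, stuck control-rod sensor) ≈ 0.330

Under noisy-OR, P(scram | causes) = 1 − (1−0.026)·∏(1−qᵢ) over the active causes.
Numerator (weight on configurations with genuine neutron-flux excursion): 0.109046 + 0.072771 = 0.181817
The normalizing constant is 0.026×0.74×0.67 + 0.604556×0.74×0.33 + 0.625984×0.26×0.67 + 0.84815×0.26×0.33 = 0.342341
P(genuine neutron-flux excursion | scram) = 0.181817/0.342341 ≈ 0.531

With the extra evidence:
Weight on genuine neutron-flux excursion=true, given the evidence: 0.84815*0.26 = 0.220519
The normalizing constant is 0.604556*0.74 + 0.84815*0.26 = 0.667890
P(genuine neutron-flux excursion | scram, stuck control-rod sensor) = 0.220519/0.667890 ≈ 0.330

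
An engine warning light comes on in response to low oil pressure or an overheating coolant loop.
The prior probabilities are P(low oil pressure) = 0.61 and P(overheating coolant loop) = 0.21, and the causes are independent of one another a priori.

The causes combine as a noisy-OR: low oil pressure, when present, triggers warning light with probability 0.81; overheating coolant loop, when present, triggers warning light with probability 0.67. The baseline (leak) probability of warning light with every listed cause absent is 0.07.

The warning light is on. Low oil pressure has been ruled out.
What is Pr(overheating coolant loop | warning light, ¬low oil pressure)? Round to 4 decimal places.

Pr(overheating coolant loop | warning light, ¬low oil pressure) ≈ 0.7247

Under noisy-OR, P(warning light | causes) = 1 − (1−0.07)·∏(1−qᵢ) over the active causes.
Weight on overheating coolant loop=true, given the evidence: 0.6931*0.21 = 0.145551
Normalizer over all consistent configurations: 0.07*0.79 + 0.6931*0.21 = 0.200851
Posterior = 0.145551 / 0.200851 ≈ 0.7247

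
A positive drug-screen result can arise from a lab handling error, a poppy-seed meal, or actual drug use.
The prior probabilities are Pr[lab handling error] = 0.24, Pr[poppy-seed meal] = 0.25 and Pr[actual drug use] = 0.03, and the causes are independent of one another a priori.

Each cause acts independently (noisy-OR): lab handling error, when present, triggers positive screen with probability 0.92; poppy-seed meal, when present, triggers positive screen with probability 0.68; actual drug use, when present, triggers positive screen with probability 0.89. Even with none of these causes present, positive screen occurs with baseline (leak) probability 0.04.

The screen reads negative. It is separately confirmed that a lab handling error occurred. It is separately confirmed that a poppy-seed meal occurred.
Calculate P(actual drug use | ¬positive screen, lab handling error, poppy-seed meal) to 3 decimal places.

Under noisy-OR, P(positive screen | causes) = 1 − (1−0.04)·∏(1−qᵢ) over the active causes.
By total probability over both values of actual drug use:
  P(¬positive screen | lab handling error, poppy-seed meal) = 0.024576*0.97 + 0.002703*0.03
        = 0.023839 + 0.000081 = 0.023920
The terms with actual drug use present sum to 0.000081, so
  P(actual drug use | ¬positive screen, lab handling error, poppy-seed meal) = 0.000081 / 0.023920 ≈ 0.003

P(actual drug use | ¬positive screen, lab handling error, poppy-seed meal) ≈ 0.003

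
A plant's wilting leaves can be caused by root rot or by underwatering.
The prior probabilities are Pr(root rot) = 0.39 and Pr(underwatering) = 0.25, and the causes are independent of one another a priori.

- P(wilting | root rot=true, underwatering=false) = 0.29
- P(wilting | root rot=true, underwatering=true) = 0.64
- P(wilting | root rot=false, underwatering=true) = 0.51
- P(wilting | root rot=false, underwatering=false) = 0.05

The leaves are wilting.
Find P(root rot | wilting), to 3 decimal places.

P(root rot | wilting) ≈ 0.594

By total probability over the 4 (root rot, underwatering) configurations:
  P(wilting) = 0.05·0.61·0.75 + 0.51·0.61·0.25 + 0.29·0.39·0.75 + 0.64·0.39·0.25
        = 0.022875 + 0.077775 + 0.084825 + 0.062400 = 0.247875
The terms with root rot present sum to 0.147225, so
  P(root rot | wilting) = 0.147225 / 0.247875 ≈ 0.594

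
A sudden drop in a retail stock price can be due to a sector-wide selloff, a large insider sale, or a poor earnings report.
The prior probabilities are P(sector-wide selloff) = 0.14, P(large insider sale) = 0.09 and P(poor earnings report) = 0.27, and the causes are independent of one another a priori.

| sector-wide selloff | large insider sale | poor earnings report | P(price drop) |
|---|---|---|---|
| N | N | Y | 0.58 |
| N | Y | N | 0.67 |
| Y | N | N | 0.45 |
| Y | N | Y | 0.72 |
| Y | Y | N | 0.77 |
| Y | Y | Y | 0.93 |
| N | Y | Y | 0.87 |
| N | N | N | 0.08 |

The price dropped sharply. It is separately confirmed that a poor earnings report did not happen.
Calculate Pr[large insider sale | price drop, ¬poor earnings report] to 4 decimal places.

Pr[large insider sale | price drop, ¬poor earnings report] ≈ 0.3392

Numerator (weight on configurations with large insider sale): 0.051858 + 0.009702 = 0.061560
Normalizer over all consistent configurations: 0.08·0.86·0.91 + 0.67·0.86·0.09 + 0.45·0.14·0.91 + 0.77·0.14·0.09 = 0.181498
Posterior = 0.061560 / 0.181498 ≈ 0.3392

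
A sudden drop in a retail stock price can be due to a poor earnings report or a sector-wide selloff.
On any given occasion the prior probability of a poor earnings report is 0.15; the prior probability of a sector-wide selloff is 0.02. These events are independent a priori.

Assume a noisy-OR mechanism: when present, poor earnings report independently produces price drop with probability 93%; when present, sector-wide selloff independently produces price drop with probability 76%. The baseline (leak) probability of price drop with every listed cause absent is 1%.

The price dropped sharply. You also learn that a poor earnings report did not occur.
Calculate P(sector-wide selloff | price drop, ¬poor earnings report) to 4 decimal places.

P(sector-wide selloff | price drop, ¬poor earnings report) ≈ 0.6088

Under noisy-OR, P(price drop | causes) = 1 − (1−0.01)·∏(1−qᵢ) over the active causes.
P(price drop | ¬poor earnings report) = 0.01·0.98 + 0.7624·0.02 = 0.009800 + 0.015248 = 0.025048
The sector-wide selloff-present share is 0.7624·0.02 = 0.015248.
So P(sector-wide selloff | price drop, ¬poor earnings report) = 0.015248/0.025048 ≈ 0.6088.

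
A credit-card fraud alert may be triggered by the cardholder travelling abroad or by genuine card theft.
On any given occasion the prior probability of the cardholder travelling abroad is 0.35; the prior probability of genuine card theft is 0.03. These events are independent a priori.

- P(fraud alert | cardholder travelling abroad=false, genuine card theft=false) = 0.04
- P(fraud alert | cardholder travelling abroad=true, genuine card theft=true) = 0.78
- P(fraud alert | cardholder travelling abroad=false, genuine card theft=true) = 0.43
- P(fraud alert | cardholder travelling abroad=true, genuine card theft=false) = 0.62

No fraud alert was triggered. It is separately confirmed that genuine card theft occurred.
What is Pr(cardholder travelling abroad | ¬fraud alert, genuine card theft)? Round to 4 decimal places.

Numerator (weight on configurations with cardholder travelling abroad): 0.22*0.35 = 0.077000
Denominator P(¬fraud alert | genuine card theft): 0.57*0.65 + 0.22*0.35 = 0.447500
Posterior = 0.077000 / 0.447500 ≈ 0.1721

Pr(cardholder travelling abroad | ¬fraud alert, genuine card theft) ≈ 0.1721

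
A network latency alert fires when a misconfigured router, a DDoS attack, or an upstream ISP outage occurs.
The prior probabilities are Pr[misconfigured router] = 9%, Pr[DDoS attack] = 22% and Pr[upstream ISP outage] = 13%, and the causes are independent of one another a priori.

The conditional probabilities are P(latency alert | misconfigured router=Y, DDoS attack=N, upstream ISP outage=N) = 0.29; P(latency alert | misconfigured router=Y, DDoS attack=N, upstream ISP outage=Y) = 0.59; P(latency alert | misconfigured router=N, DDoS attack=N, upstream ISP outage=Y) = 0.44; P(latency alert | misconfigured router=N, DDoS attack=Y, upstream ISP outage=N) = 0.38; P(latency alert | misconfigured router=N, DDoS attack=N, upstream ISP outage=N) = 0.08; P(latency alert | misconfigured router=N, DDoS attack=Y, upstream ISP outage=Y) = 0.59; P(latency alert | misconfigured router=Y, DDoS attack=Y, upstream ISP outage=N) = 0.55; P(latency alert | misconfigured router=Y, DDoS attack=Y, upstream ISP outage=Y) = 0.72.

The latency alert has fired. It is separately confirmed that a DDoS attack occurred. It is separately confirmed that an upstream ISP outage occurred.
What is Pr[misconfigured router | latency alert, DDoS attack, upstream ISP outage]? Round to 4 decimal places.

P(latency alert | DDoS attack, upstream ISP outage) = 0.59×0.91 + 0.72×0.09 = 0.536900 + 0.064800 = 0.601700
Restricting to configurations with misconfigured router present: 0.72×0.09 = 0.064800.
So P(misconfigured router | latency alert, DDoS attack, upstream ISP outage) = 0.064800/0.601700 ≈ 0.1077.

Pr[misconfigured router | latency alert, DDoS attack, upstream ISP outage] ≈ 0.1077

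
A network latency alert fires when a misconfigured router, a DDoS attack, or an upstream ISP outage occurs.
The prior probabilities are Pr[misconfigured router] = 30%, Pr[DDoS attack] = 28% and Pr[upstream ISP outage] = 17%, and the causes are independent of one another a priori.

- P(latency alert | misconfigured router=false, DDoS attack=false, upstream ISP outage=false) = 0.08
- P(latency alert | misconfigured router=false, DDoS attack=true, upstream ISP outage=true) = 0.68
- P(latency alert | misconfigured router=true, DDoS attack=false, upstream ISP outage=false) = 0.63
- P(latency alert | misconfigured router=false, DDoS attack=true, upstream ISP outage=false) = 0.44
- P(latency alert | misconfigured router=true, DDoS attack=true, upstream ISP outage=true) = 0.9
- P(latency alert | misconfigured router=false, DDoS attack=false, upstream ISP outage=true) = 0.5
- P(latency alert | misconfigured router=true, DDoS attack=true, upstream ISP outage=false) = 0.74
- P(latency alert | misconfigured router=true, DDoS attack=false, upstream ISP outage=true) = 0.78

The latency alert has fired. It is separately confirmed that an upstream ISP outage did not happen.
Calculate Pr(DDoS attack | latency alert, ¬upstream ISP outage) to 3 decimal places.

P(latency alert | ¬upstream ISP outage) = 0.08×0.7×0.72 + 0.44×0.7×0.28 + 0.63×0.3×0.72 + 0.74×0.3×0.28 = 0.040320 + 0.086240 + 0.136080 + 0.062160 = 0.324800
The DDoS attack-present share is 0.086240 + 0.062160 = 0.148400.
P(DDoS attack | latency alert, ¬upstream ISP outage) = 0.148400 / 0.324800 ≈ 0.457

Pr(DDoS attack | latency alert, ¬upstream ISP outage) ≈ 0.457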